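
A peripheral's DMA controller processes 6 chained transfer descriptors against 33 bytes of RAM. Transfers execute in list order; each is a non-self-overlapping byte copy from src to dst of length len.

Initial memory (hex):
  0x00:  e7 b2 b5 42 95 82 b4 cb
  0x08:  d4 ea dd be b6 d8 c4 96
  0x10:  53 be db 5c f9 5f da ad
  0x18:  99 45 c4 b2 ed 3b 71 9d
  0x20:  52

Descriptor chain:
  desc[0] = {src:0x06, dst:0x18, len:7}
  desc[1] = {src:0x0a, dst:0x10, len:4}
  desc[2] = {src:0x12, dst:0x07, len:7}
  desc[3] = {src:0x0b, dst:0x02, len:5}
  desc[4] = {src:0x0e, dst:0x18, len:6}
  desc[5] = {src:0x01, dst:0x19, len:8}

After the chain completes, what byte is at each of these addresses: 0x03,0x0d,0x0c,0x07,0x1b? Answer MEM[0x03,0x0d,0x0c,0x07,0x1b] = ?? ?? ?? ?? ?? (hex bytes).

MEM[0x03,0x0d,0x0c,0x07,0x1b] = ad b4 ad b6 ad

D0: mem[0x18..0x1e] <- [b4 cb d4 ea dd be b6]
D1: mem[0x10..0x13] <- [dd be b6 d8]
D2: mem[0x07..0x0d] <- [b6 d8 f9 5f da ad b4]
D3: mem[0x02..0x06] <- [da ad b4 c4 96]
D4: mem[0x18..0x1d] <- [c4 96 dd be b6 d8]
D5: mem[0x19..0x20] <- [b2 da ad b4 c4 96 b6 d8]
query mem[0x03]=0xad, mem[0x0d]=0xb4, mem[0x0c]=0xad, mem[0x07]=0xb6, mem[0x1b]=0xad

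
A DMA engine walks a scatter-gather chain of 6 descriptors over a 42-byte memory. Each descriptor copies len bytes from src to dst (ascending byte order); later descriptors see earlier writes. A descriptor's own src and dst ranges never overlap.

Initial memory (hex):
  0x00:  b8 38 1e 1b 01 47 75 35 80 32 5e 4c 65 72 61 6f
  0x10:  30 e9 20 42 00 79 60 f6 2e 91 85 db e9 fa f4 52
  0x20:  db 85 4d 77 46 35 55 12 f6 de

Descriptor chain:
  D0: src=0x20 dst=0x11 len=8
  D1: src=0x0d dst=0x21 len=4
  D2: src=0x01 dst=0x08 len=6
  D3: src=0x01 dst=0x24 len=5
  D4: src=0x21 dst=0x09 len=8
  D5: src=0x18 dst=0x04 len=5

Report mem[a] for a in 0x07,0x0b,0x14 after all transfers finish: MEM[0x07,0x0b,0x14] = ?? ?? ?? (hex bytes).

[0] 0x20->0x11 len=8 : db 85 4d 77 46 35 55 12
[1] 0x0d->0x21 len=4 : 72 61 6f 30
[2] 0x01->0x08 len=6 : 38 1e 1b 01 47 75
[3] 0x01->0x24 len=5 : 38 1e 1b 01 47
[4] 0x21->0x09 len=8 : 72 61 6f 38 1e 1b 01 47
[5] 0x18->0x04 len=5 : 12 91 85 db e9
query mem[0x07]=0xdb, mem[0x0b]=0x6f, mem[0x14]=0x77

MEM[0x07,0x0b,0x14] = db 6f 77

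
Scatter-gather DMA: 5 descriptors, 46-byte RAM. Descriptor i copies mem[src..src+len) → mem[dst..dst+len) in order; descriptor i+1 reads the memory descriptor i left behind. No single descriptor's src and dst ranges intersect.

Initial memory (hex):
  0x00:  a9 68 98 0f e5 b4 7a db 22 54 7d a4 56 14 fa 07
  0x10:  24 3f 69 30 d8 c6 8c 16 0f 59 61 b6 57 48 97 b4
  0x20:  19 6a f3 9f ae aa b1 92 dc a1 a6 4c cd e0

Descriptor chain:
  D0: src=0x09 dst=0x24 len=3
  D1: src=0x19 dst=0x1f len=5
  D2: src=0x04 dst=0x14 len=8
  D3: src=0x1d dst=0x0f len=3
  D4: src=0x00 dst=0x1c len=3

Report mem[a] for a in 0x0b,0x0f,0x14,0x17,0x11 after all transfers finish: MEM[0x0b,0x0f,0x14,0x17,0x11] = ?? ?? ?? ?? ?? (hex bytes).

MEM[0x0b,0x0f,0x14,0x17,0x11] = a4 48 e5 db 59

#0 dst[0x24+3] := {0x54,0x7d,0xa4}
#1 dst[0x1f+5] := {0x59,0x61,0xb6,0x57,0x48}
#2 dst[0x14+8] := {0xe5,0xb4,0x7a,0xdb,0x22,0x54,0x7d,0xa4}
#3 dst[0x0f+3] := {0x48,0x97,0x59}
#4 dst[0x1c+3] := {0xa9,0x68,0x98}
query mem[0x0b]=0xa4, mem[0x0f]=0x48, mem[0x14]=0xe5, mem[0x17]=0xdb, mem[0x11]=0x59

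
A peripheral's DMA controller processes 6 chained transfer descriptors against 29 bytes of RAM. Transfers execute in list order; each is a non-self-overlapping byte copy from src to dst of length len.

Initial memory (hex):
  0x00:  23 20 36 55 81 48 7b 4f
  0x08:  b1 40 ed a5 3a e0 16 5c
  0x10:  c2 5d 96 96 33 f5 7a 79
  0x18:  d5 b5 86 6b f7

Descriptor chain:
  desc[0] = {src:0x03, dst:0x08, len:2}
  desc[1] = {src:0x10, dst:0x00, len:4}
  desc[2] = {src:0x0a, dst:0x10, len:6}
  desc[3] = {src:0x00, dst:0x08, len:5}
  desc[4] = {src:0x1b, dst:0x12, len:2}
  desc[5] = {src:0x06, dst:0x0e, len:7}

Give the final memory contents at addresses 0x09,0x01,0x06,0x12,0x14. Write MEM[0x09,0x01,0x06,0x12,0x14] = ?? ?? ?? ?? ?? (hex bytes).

#0 dst[0x08+2] := {0x55,0x81}
#1 dst[0x00+4] := {0xc2,0x5d,0x96,0x96}
#2 dst[0x10+6] := {0xed,0xa5,0x3a,0xe0,0x16,0x5c}
#3 dst[0x08+5] := {0xc2,0x5d,0x96,0x96,0x81}
#4 dst[0x12+2] := {0x6b,0xf7}
#5 dst[0x0e+7] := {0x7b,0x4f,0xc2,0x5d,0x96,0x96,0x81}
query mem[0x09]=0x5d, mem[0x01]=0x5d, mem[0x06]=0x7b, mem[0x12]=0x96, mem[0x14]=0x81

MEM[0x09,0x01,0x06,0x12,0x14] = 5d 5d 7b 96 81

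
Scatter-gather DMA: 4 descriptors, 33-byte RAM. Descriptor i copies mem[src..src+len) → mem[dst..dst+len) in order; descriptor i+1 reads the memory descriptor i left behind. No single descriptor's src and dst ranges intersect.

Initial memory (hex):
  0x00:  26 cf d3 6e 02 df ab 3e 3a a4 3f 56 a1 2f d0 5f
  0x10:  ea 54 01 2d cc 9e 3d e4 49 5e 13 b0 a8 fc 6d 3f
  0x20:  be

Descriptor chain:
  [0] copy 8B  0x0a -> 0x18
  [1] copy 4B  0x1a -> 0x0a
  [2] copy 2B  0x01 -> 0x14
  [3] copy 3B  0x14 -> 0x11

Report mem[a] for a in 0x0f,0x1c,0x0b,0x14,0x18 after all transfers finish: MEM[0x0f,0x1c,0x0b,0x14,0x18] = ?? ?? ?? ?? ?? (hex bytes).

MEM[0x0f,0x1c,0x0b,0x14,0x18] = 5f d0 2f cf 3f

  after D0: wrote 8B at 0x18 = 3f56a12fd05fea54
  after D1: wrote 4B at 0x0a = a12fd05f
  after D2: wrote 2B at 0x14 = cfd3
  after D3: wrote 3B at 0x11 = cfd33d
query mem[0x0f]=0x5f, mem[0x1c]=0xd0, mem[0x0b]=0x2f, mem[0x14]=0xcf, mem[0x18]=0x3f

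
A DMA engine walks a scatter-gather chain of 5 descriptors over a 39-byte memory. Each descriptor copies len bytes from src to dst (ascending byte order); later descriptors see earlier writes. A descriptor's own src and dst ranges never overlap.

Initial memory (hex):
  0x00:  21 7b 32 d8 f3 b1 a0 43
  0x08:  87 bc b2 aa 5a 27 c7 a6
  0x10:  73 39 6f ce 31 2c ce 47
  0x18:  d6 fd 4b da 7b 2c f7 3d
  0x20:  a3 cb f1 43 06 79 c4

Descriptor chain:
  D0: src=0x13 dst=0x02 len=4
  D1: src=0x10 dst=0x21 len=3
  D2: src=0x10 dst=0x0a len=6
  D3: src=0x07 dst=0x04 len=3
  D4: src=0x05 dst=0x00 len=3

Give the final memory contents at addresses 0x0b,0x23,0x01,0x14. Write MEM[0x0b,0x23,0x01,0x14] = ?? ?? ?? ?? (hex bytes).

MEM[0x0b,0x23,0x01,0x14] = 39 6f bc 31

  after D0: wrote 4B at 0x02 = ce312cce
  after D1: wrote 3B at 0x21 = 73396f
  after D2: wrote 6B at 0x0a = 73396fce312c
  after D3: wrote 3B at 0x04 = 4387bc
  after D4: wrote 3B at 0x00 = 87bc43
query mem[0x0b]=0x39, mem[0x23]=0x6f, mem[0x01]=0xbc, mem[0x14]=0x31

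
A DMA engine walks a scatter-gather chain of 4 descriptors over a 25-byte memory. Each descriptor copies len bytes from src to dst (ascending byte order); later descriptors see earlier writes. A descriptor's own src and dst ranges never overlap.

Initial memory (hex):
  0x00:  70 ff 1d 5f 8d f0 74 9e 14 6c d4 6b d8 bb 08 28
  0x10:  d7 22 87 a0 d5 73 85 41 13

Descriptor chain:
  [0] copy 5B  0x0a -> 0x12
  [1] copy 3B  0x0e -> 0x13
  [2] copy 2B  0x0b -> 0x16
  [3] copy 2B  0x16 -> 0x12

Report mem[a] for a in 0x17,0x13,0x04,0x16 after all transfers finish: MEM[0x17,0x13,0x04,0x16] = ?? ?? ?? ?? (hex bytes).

#0 dst[0x12+5] := {0xd4,0x6b,0xd8,0xbb,0x08}
#1 dst[0x13+3] := {0x08,0x28,0xd7}
#2 dst[0x16+2] := {0x6b,0xd8}
#3 dst[0x12+2] := {0x6b,0xd8}
query mem[0x17]=0xd8, mem[0x13]=0xd8, mem[0x04]=0x8d, mem[0x16]=0x6b

MEM[0x17,0x13,0x04,0x16] = d8 d8 8d 6b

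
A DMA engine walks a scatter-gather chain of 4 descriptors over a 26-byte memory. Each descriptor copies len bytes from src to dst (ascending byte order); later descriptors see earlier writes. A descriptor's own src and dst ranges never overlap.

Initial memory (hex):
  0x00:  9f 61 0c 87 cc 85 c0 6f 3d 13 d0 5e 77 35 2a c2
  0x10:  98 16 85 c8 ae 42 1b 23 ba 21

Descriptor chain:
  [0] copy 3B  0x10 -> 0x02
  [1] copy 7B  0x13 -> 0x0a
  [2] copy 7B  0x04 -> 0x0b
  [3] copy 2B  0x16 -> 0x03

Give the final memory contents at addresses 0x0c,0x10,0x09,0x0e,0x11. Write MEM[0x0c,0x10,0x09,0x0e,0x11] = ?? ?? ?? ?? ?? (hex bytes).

  after D0: wrote 3B at 0x02 = 981685
  after D1: wrote 7B at 0x0a = c8ae421b23ba21
  after D2: wrote 7B at 0x0b = 8585c06f3d13c8
  after D3: wrote 2B at 0x03 = 1b23
query mem[0x0c]=0x85, mem[0x10]=0x13, mem[0x09]=0x13, mem[0x0e]=0x6f, mem[0x11]=0xc8

MEM[0x0c,0x10,0x09,0x0e,0x11] = 85 13 13 6f c8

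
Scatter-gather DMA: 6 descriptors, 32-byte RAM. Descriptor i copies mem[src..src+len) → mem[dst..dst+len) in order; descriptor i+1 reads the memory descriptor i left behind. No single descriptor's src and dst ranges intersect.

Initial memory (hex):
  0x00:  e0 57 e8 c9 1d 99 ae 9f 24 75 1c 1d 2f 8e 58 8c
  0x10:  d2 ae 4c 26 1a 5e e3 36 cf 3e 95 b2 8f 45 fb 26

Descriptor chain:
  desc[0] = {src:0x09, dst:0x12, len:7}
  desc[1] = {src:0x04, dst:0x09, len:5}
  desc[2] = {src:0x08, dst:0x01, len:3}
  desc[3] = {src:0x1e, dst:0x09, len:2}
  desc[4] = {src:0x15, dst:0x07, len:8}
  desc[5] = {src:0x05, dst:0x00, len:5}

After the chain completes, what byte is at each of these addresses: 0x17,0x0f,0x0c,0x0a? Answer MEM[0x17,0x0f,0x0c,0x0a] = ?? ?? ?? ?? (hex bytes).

D0: mem[0x12..0x18] <- [75 1c 1d 2f 8e 58 8c]
D1: mem[0x09..0x0d] <- [1d 99 ae 9f 24]
D2: mem[0x01..0x03] <- [24 1d 99]
D3: mem[0x09..0x0a] <- [fb 26]
D4: mem[0x07..0x0e] <- [2f 8e 58 8c 3e 95 b2 8f]
D5: mem[0x00..0x04] <- [99 ae 2f 8e 58]
query mem[0x17]=0x58, mem[0x0f]=0x8c, mem[0x0c]=0x95, mem[0x0a]=0x8c

MEM[0x17,0x0f,0x0c,0x0a] = 58 8c 95 8c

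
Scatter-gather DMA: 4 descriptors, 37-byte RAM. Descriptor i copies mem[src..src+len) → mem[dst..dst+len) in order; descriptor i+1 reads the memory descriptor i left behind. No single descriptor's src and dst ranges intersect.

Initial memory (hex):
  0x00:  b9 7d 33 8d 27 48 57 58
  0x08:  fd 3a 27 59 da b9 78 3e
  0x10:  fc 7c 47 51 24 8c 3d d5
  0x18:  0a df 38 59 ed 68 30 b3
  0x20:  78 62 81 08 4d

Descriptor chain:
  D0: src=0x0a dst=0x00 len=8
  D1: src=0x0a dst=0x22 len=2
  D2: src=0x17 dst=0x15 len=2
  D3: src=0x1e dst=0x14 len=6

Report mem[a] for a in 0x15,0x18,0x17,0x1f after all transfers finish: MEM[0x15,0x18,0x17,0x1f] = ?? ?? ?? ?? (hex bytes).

[0] 0x0a->0x00 len=8 : 27 59 da b9 78 3e fc 7c
[1] 0x0a->0x22 len=2 : 27 59
[2] 0x17->0x15 len=2 : d5 0a
[3] 0x1e->0x14 len=6 : 30 b3 78 62 27 59
query mem[0x15]=0xb3, mem[0x18]=0x27, mem[0x17]=0x62, mem[0x1f]=0xb3

MEM[0x15,0x18,0x17,0x1f] = b3 27 62 b3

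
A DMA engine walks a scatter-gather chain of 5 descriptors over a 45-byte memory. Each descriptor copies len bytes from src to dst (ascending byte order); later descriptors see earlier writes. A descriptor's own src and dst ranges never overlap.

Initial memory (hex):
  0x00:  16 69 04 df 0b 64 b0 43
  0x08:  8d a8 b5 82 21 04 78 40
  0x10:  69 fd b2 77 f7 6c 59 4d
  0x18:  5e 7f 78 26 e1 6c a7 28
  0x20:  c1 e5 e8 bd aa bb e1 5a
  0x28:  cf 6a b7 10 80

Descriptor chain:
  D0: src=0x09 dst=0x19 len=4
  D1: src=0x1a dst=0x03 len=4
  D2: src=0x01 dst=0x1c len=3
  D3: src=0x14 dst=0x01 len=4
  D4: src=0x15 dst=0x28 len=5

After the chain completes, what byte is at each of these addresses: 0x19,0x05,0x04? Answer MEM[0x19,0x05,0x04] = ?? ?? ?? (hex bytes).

MEM[0x19,0x05,0x04] = a8 21 4d

D0: mem[0x19..0x1c] <- [a8 b5 82 21]
D1: mem[0x03..0x06] <- [b5 82 21 6c]
D2: mem[0x1c..0x1e] <- [69 04 b5]
D3: mem[0x01..0x04] <- [f7 6c 59 4d]
D4: mem[0x28..0x2c] <- [6c 59 4d 5e a8]
query mem[0x19]=0xa8, mem[0x05]=0x21, mem[0x04]=0x4d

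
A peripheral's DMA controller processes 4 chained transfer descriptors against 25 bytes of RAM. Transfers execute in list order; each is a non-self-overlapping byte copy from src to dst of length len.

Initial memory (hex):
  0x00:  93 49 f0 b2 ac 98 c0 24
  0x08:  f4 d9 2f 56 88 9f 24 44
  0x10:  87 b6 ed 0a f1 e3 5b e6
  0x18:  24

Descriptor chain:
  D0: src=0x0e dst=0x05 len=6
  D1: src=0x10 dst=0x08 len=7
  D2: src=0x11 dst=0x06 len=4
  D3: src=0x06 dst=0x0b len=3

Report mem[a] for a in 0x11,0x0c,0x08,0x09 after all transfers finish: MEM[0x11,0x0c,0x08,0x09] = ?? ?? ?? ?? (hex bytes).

MEM[0x11,0x0c,0x08,0x09] = b6 ed 0a f1

D0: mem[0x05..0x0a] <- [24 44 87 b6 ed 0a]
D1: mem[0x08..0x0e] <- [87 b6 ed 0a f1 e3 5b]
D2: mem[0x06..0x09] <- [b6 ed 0a f1]
D3: mem[0x0b..0x0d] <- [b6 ed 0a]
query mem[0x11]=0xb6, mem[0x0c]=0xed, mem[0x08]=0x0a, mem[0x09]=0xf1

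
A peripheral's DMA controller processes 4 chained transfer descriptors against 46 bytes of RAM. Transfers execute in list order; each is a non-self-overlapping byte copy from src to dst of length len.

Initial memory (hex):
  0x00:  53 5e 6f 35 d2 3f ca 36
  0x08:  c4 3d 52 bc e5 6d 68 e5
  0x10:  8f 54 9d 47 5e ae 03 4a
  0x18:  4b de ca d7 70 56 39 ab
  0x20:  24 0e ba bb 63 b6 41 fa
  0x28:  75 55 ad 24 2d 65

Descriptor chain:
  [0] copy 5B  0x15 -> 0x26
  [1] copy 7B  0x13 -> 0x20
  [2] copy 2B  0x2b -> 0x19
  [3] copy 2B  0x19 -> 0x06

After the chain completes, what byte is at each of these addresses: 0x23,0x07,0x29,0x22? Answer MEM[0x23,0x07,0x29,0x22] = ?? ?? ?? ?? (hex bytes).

MEM[0x23,0x07,0x29,0x22] = 03 2d 4b ae

[0] 0x15->0x26 len=5 : ae 03 4a 4b de
[1] 0x13->0x20 len=7 : 47 5e ae 03 4a 4b de
[2] 0x2b->0x19 len=2 : 24 2d
[3] 0x19->0x06 len=2 : 24 2d
query mem[0x23]=0x03, mem[0x07]=0x2d, mem[0x29]=0x4b, mem[0x22]=0xae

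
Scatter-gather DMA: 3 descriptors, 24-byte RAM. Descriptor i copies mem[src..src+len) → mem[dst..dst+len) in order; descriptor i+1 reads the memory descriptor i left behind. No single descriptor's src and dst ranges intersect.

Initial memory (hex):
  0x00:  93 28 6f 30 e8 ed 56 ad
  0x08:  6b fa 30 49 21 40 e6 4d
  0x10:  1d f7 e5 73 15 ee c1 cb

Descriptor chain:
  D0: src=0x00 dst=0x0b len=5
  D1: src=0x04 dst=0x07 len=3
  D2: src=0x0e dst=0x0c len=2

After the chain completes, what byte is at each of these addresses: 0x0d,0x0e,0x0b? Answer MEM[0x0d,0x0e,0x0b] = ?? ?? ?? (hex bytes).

  after D0: wrote 5B at 0x0b = 93286f30e8
  after D1: wrote 3B at 0x07 = e8ed56
  after D2: wrote 2B at 0x0c = 30e8
query mem[0x0d]=0xe8, mem[0x0e]=0x30, mem[0x0b]=0x93

MEM[0x0d,0x0e,0x0b] = e8 30 93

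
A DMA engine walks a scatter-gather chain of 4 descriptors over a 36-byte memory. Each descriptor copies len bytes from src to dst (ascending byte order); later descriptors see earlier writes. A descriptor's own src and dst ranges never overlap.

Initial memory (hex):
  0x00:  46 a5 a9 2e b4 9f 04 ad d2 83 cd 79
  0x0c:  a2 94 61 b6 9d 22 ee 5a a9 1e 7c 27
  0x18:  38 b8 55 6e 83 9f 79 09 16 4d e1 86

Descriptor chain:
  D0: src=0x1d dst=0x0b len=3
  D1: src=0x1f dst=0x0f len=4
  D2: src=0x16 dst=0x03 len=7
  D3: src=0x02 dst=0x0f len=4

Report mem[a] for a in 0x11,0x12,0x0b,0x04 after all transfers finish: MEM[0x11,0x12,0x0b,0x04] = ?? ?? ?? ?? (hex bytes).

#0 dst[0x0b+3] := {0x9f,0x79,0x09}
#1 dst[0x0f+4] := {0x09,0x16,0x4d,0xe1}
#2 dst[0x03+7] := {0x7c,0x27,0x38,0xb8,0x55,0x6e,0x83}
#3 dst[0x0f+4] := {0xa9,0x7c,0x27,0x38}
query mem[0x11]=0x27, mem[0x12]=0x38, mem[0x0b]=0x9f, mem[0x04]=0x27

MEM[0x11,0x12,0x0b,0x04] = 27 38 9f 27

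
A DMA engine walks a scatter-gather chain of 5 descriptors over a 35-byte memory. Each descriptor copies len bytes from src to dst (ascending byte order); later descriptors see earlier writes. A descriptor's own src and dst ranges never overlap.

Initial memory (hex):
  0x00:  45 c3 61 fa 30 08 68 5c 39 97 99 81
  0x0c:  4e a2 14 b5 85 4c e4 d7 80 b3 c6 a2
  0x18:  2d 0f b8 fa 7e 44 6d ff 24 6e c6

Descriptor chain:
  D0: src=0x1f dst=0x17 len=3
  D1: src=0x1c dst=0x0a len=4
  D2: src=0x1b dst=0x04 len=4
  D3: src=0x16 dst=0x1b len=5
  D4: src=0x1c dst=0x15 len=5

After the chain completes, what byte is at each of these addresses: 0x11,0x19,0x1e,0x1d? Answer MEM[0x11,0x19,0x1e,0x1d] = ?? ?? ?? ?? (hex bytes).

MEM[0x11,0x19,0x1e,0x1d] = 4c 24 6e 24

[0] 0x1f->0x17 len=3 : ff 24 6e
[1] 0x1c->0x0a len=4 : 7e 44 6d ff
[2] 0x1b->0x04 len=4 : fa 7e 44 6d
[3] 0x16->0x1b len=5 : c6 ff 24 6e b8
[4] 0x1c->0x15 len=5 : ff 24 6e b8 24
query mem[0x11]=0x4c, mem[0x19]=0x24, mem[0x1e]=0x6e, mem[0x1d]=0x24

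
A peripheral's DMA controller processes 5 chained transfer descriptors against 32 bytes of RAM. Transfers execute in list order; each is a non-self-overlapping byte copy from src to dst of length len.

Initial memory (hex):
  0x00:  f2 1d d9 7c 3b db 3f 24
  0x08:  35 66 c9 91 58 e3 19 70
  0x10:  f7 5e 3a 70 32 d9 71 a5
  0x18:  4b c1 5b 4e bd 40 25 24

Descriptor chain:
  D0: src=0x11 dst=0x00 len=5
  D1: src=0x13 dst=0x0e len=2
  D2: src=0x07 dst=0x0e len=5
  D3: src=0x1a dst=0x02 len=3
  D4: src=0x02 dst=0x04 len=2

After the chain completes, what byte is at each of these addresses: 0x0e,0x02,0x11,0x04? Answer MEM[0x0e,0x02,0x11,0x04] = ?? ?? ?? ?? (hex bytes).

MEM[0x0e,0x02,0x11,0x04] = 24 5b c9 5b

D0: mem[0x00..0x04] <- [5e 3a 70 32 d9]
D1: mem[0x0e..0x0f] <- [70 32]
D2: mem[0x0e..0x12] <- [24 35 66 c9 91]
D3: mem[0x02..0x04] <- [5b 4e bd]
D4: mem[0x04..0x05] <- [5b 4e]
query mem[0x0e]=0x24, mem[0x02]=0x5b, mem[0x11]=0xc9, mem[0x04]=0x5b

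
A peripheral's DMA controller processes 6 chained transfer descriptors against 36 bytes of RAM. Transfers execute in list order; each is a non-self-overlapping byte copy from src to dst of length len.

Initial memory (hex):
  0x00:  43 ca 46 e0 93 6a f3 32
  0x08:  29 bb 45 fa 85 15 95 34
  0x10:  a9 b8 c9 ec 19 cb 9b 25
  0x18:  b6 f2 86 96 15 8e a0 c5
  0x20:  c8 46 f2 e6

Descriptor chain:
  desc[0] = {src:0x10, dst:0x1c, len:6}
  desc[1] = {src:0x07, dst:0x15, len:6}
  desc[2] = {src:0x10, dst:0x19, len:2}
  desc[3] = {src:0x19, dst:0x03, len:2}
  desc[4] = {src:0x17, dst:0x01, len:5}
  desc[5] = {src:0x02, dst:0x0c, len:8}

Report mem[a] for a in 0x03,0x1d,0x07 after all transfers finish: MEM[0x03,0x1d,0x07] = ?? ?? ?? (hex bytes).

#0 dst[0x1c+6] := {0xa9,0xb8,0xc9,0xec,0x19,0xcb}
#1 dst[0x15+6] := {0x32,0x29,0xbb,0x45,0xfa,0x85}
#2 dst[0x19+2] := {0xa9,0xb8}
#3 dst[0x03+2] := {0xa9,0xb8}
#4 dst[0x01+5] := {0xbb,0x45,0xa9,0xb8,0x96}
#5 dst[0x0c+8] := {0x45,0xa9,0xb8,0x96,0xf3,0x32,0x29,0xbb}
query mem[0x03]=0xa9, mem[0x1d]=0xb8, mem[0x07]=0x32

MEM[0x03,0x1d,0x07] = a9 b8 32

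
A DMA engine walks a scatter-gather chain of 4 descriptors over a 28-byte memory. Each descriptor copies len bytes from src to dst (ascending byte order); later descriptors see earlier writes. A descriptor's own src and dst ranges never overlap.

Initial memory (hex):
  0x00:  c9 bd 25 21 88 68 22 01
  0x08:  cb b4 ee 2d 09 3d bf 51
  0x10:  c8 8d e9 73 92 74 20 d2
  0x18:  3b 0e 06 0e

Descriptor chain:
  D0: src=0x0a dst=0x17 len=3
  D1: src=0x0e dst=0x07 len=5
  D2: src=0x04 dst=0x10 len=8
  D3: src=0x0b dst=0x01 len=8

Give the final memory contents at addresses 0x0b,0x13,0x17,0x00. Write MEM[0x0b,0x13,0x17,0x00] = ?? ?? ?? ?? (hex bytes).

MEM[0x0b,0x13,0x17,0x00] = e9 bf e9 c9

D0: mem[0x17..0x19] <- [ee 2d 09]
D1: mem[0x07..0x0b] <- [bf 51 c8 8d e9]
D2: mem[0x10..0x17] <- [88 68 22 bf 51 c8 8d e9]
D3: mem[0x01..0x08] <- [e9 09 3d bf 51 88 68 22]
query mem[0x0b]=0xe9, mem[0x13]=0xbf, mem[0x17]=0xe9, mem[0x00]=0xc9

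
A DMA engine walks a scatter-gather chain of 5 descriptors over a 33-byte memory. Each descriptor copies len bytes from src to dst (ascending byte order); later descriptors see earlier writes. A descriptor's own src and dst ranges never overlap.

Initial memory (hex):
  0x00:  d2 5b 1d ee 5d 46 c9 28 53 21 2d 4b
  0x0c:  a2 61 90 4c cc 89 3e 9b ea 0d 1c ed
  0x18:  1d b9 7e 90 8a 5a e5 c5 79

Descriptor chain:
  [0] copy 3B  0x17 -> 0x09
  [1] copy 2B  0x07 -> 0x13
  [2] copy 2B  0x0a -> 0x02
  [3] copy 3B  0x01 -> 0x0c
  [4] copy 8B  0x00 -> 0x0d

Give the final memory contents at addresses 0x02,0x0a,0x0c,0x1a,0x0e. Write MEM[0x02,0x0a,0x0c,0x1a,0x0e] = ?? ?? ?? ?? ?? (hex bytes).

MEM[0x02,0x0a,0x0c,0x1a,0x0e] = 1d 1d 5b 7e 5b

D0: mem[0x09..0x0b] <- [ed 1d b9]
D1: mem[0x13..0x14] <- [28 53]
D2: mem[0x02..0x03] <- [1d b9]
D3: mem[0x0c..0x0e] <- [5b 1d b9]
D4: mem[0x0d..0x14] <- [d2 5b 1d b9 5d 46 c9 28]
query mem[0x02]=0x1d, mem[0x0a]=0x1d, mem[0x0c]=0x5b, mem[0x1a]=0x7e, mem[0x0e]=0x5b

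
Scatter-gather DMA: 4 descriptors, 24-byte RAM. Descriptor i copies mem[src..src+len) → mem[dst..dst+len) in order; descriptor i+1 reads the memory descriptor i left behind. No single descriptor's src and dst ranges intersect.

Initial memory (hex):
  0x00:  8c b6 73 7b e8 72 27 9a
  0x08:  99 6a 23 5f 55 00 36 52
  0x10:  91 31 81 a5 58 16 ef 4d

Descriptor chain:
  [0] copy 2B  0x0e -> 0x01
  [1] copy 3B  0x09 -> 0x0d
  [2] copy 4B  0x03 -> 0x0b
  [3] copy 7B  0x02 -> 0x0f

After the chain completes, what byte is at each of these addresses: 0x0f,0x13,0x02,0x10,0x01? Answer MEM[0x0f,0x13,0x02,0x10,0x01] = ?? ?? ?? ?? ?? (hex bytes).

MEM[0x0f,0x13,0x02,0x10,0x01] = 52 27 52 7b 36

#0 dst[0x01+2] := {0x36,0x52}
#1 dst[0x0d+3] := {0x6a,0x23,0x5f}
#2 dst[0x0b+4] := {0x7b,0xe8,0x72,0x27}
#3 dst[0x0f+7] := {0x52,0x7b,0xe8,0x72,0x27,0x9a,0x99}
query mem[0x0f]=0x52, mem[0x13]=0x27, mem[0x02]=0x52, mem[0x10]=0x7b, mem[0x01]=0x36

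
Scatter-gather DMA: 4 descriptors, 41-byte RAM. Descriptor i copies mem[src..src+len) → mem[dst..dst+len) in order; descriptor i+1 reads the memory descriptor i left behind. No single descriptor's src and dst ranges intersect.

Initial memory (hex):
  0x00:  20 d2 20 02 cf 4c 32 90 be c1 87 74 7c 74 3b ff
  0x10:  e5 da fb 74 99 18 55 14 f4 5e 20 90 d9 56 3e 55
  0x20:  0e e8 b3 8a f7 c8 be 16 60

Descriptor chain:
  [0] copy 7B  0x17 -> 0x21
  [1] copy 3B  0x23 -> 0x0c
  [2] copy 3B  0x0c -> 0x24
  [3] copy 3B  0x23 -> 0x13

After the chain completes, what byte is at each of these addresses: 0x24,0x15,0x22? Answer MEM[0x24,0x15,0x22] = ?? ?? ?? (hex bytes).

MEM[0x24,0x15,0x22] = 5e 20 f4

  after D0: wrote 7B at 0x21 = 14f45e2090d956
  after D1: wrote 3B at 0x0c = 5e2090
  after D2: wrote 3B at 0x24 = 5e2090
  after D3: wrote 3B at 0x13 = 5e5e20
query mem[0x24]=0x5e, mem[0x15]=0x20, mem[0x22]=0xf4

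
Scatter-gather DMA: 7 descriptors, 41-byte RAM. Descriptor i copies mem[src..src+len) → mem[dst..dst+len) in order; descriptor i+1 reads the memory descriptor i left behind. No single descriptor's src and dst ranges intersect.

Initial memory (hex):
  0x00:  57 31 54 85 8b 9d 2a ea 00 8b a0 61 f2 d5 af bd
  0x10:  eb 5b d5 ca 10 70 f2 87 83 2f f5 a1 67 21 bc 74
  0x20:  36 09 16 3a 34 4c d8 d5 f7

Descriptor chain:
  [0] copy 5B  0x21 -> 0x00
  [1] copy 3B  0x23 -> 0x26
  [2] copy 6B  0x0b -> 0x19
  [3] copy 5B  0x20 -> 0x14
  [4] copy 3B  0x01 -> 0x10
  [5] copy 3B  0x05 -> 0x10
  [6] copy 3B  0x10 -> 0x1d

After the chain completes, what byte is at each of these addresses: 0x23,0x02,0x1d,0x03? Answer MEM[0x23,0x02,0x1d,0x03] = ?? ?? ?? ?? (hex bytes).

  after D0: wrote 5B at 0x00 = 09163a344c
  after D1: wrote 3B at 0x26 = 3a344c
  after D2: wrote 6B at 0x19 = 61f2d5afbdeb
  after D3: wrote 5B at 0x14 = 3609163a34
  after D4: wrote 3B at 0x10 = 163a34
  after D5: wrote 3B at 0x10 = 9d2aea
  after D6: wrote 3B at 0x1d = 9d2aea
query mem[0x23]=0x3a, mem[0x02]=0x3a, mem[0x1d]=0x9d, mem[0x03]=0x34

MEM[0x23,0x02,0x1d,0x03] = 3a 3a 9d 34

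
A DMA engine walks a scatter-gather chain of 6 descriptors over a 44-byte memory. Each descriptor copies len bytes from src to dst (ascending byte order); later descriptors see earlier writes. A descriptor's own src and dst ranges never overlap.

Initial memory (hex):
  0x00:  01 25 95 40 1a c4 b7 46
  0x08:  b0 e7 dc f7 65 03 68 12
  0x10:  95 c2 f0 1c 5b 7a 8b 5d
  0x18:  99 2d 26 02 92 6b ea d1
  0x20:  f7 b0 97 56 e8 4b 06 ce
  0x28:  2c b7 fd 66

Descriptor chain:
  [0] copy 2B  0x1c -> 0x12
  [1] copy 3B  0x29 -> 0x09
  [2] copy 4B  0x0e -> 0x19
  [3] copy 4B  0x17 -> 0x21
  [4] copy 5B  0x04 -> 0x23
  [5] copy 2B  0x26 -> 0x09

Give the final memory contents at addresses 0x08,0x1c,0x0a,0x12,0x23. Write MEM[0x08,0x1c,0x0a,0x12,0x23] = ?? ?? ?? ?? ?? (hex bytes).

MEM[0x08,0x1c,0x0a,0x12,0x23] = b0 c2 b0 92 1a

  after D0: wrote 2B at 0x12 = 926b
  after D1: wrote 3B at 0x09 = b7fd66
  after D2: wrote 4B at 0x19 = 681295c2
  after D3: wrote 4B at 0x21 = 5d996812
  after D4: wrote 5B at 0x23 = 1ac4b746b0
  after D5: wrote 2B at 0x09 = 46b0
query mem[0x08]=0xb0, mem[0x1c]=0xc2, mem[0x0a]=0xb0, mem[0x12]=0x92, mem[0x23]=0x1a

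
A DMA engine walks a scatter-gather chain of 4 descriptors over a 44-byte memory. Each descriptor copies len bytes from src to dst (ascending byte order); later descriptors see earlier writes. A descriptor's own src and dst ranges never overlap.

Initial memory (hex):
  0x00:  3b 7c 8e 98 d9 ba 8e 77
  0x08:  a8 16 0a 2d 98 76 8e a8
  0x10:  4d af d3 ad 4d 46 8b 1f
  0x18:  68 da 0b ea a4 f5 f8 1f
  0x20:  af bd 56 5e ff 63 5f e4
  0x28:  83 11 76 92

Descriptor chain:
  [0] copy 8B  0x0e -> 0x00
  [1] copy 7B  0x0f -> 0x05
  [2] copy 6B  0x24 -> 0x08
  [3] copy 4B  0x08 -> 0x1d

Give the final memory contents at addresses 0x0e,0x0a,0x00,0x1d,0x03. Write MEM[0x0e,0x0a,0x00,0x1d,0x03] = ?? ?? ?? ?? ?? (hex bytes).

[0] 0x0e->0x00 len=8 : 8e a8 4d af d3 ad 4d 46
[1] 0x0f->0x05 len=7 : a8 4d af d3 ad 4d 46
[2] 0x24->0x08 len=6 : ff 63 5f e4 83 11
[3] 0x08->0x1d len=4 : ff 63 5f e4
query mem[0x0e]=0x8e, mem[0x0a]=0x5f, mem[0x00]=0x8e, mem[0x1d]=0xff, mem[0x03]=0xaf

MEM[0x0e,0x0a,0x00,0x1d,0x03] = 8e 5f 8e ff af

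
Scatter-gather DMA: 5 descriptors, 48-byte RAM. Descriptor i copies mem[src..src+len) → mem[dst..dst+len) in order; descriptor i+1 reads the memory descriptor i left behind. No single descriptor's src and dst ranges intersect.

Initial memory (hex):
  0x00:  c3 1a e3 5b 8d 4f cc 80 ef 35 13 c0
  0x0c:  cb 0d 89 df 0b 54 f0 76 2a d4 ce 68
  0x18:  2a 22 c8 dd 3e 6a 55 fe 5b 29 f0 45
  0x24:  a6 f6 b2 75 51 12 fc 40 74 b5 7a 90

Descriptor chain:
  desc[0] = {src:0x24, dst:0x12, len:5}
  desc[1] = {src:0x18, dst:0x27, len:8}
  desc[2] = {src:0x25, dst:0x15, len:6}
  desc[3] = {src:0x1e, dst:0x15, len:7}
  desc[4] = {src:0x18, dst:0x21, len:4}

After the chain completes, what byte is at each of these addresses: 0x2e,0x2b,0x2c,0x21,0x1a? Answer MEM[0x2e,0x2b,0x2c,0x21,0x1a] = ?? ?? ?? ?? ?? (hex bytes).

MEM[0x2e,0x2b,0x2c,0x21,0x1a] = fe 3e 6a 29 45

#0 dst[0x12+5] := {0xa6,0xf6,0xb2,0x75,0x51}
#1 dst[0x27+8] := {0x2a,0x22,0xc8,0xdd,0x3e,0x6a,0x55,0xfe}
#2 dst[0x15+6] := {0xf6,0xb2,0x2a,0x22,0xc8,0xdd}
#3 dst[0x15+7] := {0x55,0xfe,0x5b,0x29,0xf0,0x45,0xa6}
#4 dst[0x21+4] := {0x29,0xf0,0x45,0xa6}
query mem[0x2e]=0xfe, mem[0x2b]=0x3e, mem[0x2c]=0x6a, mem[0x21]=0x29, mem[0x1a]=0x45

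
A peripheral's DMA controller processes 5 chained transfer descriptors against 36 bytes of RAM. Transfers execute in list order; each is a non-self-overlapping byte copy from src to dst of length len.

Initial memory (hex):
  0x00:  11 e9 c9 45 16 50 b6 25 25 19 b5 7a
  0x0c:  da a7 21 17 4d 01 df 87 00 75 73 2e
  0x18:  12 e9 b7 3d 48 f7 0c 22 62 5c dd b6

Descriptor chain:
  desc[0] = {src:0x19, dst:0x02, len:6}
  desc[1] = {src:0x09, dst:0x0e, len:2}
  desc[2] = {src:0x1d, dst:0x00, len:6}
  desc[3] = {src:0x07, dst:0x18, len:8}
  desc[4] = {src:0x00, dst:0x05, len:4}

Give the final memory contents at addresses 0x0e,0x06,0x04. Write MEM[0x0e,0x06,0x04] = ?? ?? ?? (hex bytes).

D0: mem[0x02..0x07] <- [e9 b7 3d 48 f7 0c]
D1: mem[0x0e..0x0f] <- [19 b5]
D2: mem[0x00..0x05] <- [f7 0c 22 62 5c dd]
D3: mem[0x18..0x1f] <- [0c 25 19 b5 7a da a7 19]
D4: mem[0x05..0x08] <- [f7 0c 22 62]
query mem[0x0e]=0x19, mem[0x06]=0x0c, mem[0x04]=0x5c

MEM[0x0e,0x06,0x04] = 19 0c 5c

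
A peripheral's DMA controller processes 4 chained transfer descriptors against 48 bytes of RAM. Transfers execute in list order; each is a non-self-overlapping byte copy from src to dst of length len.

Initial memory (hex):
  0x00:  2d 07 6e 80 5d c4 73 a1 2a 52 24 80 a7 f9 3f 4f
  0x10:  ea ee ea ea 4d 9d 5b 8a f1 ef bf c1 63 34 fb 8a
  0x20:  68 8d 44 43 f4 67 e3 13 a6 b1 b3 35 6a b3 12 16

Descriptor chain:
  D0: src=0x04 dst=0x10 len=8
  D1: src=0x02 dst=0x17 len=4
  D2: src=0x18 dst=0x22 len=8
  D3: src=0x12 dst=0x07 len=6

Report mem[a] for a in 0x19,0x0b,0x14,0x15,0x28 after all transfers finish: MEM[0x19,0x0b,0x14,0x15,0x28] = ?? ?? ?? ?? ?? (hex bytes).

MEM[0x19,0x0b,0x14,0x15,0x28] = 5d 24 2a 52 fb

  after D0: wrote 8B at 0x10 = 5dc473a12a522480
  after D1: wrote 4B at 0x17 = 6e805dc4
  after D2: wrote 8B at 0x22 = 805dc4c16334fb8a
  after D3: wrote 6B at 0x07 = 73a12a52246e
query mem[0x19]=0x5d, mem[0x0b]=0x24, mem[0x14]=0x2a, mem[0x15]=0x52, mem[0x28]=0xfb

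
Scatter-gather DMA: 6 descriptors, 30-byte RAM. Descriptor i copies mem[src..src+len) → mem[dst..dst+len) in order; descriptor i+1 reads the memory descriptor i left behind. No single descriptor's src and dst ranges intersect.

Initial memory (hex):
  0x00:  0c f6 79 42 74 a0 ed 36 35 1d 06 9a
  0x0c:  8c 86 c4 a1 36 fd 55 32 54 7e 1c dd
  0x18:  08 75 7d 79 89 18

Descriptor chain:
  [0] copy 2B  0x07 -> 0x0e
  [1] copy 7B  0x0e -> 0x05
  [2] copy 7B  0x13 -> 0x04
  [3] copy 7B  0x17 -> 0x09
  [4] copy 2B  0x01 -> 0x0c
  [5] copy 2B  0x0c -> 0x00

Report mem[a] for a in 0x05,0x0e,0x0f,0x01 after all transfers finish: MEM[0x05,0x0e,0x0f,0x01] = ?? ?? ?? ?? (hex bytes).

  after D0: wrote 2B at 0x0e = 3635
  after D1: wrote 7B at 0x05 = 363536fd553254
  after D2: wrote 7B at 0x04 = 32547e1cdd0875
  after D3: wrote 7B at 0x09 = dd08757d798918
  after D4: wrote 2B at 0x0c = f679
  after D5: wrote 2B at 0x00 = f679
query mem[0x05]=0x54, mem[0x0e]=0x89, mem[0x0f]=0x18, mem[0x01]=0x79

MEM[0x05,0x0e,0x0f,0x01] = 54 89 18 79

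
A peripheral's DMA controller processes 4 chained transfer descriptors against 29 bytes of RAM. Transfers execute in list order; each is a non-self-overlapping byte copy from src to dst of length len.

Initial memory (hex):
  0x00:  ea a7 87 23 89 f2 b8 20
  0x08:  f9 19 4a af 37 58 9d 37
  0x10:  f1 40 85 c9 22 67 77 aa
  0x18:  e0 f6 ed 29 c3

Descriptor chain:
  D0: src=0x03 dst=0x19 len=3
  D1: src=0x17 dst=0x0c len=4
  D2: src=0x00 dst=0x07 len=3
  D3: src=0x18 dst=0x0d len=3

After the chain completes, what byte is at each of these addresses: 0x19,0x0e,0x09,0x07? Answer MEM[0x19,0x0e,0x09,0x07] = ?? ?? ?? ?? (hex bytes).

MEM[0x19,0x0e,0x09,0x07] = 23 23 87 ea

  after D0: wrote 3B at 0x19 = 2389f2
  after D1: wrote 4B at 0x0c = aae02389
  after D2: wrote 3B at 0x07 = eaa787
  after D3: wrote 3B at 0x0d = e02389
query mem[0x19]=0x23, mem[0x0e]=0x23, mem[0x09]=0x87, mem[0x07]=0xea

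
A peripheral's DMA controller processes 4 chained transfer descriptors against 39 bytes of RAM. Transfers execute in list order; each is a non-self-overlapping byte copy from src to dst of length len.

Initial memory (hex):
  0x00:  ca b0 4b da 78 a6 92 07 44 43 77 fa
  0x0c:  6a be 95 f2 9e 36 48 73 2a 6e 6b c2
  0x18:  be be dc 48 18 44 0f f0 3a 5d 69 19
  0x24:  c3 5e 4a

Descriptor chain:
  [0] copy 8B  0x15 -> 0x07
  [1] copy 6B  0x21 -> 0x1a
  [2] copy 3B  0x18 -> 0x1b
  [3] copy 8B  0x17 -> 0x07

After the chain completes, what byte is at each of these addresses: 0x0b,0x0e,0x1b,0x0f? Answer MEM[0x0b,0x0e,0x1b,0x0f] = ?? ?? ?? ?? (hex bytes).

MEM[0x0b,0x0e,0x1b,0x0f] = be 5e be f2

[0] 0x15->0x07 len=8 : 6e 6b c2 be be dc 48 18
[1] 0x21->0x1a len=6 : 5d 69 19 c3 5e 4a
[2] 0x18->0x1b len=3 : be be 5d
[3] 0x17->0x07 len=8 : c2 be be 5d be be 5d 5e
query mem[0x0b]=0xbe, mem[0x0e]=0x5e, mem[0x1b]=0xbe, mem[0x0f]=0xf2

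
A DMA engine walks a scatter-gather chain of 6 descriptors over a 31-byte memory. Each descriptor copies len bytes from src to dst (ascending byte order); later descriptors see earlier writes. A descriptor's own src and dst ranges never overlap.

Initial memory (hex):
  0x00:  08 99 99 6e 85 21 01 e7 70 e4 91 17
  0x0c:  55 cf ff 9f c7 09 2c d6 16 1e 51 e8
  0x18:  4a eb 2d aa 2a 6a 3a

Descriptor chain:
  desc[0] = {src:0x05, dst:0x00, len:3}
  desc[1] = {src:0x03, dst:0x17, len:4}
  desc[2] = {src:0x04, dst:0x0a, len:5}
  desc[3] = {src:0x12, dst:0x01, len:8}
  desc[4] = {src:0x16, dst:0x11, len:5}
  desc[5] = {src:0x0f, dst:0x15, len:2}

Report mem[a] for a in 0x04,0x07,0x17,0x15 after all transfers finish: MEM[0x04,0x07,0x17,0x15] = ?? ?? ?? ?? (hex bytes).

MEM[0x04,0x07,0x17,0x15] = 1e 85 6e 9f

#0 dst[0x00+3] := {0x21,0x01,0xe7}
#1 dst[0x17+4] := {0x6e,0x85,0x21,0x01}
#2 dst[0x0a+5] := {0x85,0x21,0x01,0xe7,0x70}
#3 dst[0x01+8] := {0x2c,0xd6,0x16,0x1e,0x51,0x6e,0x85,0x21}
#4 dst[0x11+5] := {0x51,0x6e,0x85,0x21,0x01}
#5 dst[0x15+2] := {0x9f,0xc7}
query mem[0x04]=0x1e, mem[0x07]=0x85, mem[0x17]=0x6e, mem[0x15]=0x9f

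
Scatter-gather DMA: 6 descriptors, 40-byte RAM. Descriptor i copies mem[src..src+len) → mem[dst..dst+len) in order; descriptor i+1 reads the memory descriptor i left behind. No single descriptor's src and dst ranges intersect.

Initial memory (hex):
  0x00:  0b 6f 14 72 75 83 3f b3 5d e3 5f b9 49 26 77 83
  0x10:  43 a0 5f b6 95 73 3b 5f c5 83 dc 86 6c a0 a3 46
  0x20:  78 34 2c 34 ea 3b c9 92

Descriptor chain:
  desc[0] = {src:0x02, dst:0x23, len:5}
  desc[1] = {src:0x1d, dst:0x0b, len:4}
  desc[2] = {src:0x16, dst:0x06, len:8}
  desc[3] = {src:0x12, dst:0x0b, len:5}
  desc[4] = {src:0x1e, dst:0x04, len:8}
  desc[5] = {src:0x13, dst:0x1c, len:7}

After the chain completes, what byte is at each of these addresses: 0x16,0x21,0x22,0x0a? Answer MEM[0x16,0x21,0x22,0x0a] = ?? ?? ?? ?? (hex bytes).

MEM[0x16,0x21,0x22,0x0a] = 3b c5 83 72

#0 dst[0x23+5] := {0x14,0x72,0x75,0x83,0x3f}
#1 dst[0x0b+4] := {0xa0,0xa3,0x46,0x78}
#2 dst[0x06+8] := {0x3b,0x5f,0xc5,0x83,0xdc,0x86,0x6c,0xa0}
#3 dst[0x0b+5] := {0x5f,0xb6,0x95,0x73,0x3b}
#4 dst[0x04+8] := {0xa3,0x46,0x78,0x34,0x2c,0x14,0x72,0x75}
#5 dst[0x1c+7] := {0xb6,0x95,0x73,0x3b,0x5f,0xc5,0x83}
query mem[0x16]=0x3b, mem[0x21]=0xc5, mem[0x22]=0x83, mem[0x0a]=0x72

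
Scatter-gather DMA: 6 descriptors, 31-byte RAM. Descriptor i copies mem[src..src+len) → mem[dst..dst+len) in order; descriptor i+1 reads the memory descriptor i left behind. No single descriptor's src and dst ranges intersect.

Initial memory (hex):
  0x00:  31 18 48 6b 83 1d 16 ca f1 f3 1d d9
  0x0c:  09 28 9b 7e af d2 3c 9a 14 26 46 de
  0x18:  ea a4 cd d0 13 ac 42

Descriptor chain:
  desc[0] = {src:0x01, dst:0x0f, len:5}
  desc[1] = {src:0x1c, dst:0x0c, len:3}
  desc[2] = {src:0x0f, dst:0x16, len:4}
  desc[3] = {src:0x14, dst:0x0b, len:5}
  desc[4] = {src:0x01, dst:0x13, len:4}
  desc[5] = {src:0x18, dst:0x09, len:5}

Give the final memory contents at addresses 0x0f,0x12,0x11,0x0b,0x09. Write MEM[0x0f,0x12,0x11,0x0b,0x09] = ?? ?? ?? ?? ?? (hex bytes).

D0: mem[0x0f..0x13] <- [18 48 6b 83 1d]
D1: mem[0x0c..0x0e] <- [13 ac 42]
D2: mem[0x16..0x19] <- [18 48 6b 83]
D3: mem[0x0b..0x0f] <- [14 26 18 48 6b]
D4: mem[0x13..0x16] <- [18 48 6b 83]
D5: mem[0x09..0x0d] <- [6b 83 cd d0 13]
query mem[0x0f]=0x6b, mem[0x12]=0x83, mem[0x11]=0x6b, mem[0x0b]=0xcd, mem[0x09]=0x6b

MEM[0x0f,0x12,0x11,0x0b,0x09] = 6b 83 6b cd 6b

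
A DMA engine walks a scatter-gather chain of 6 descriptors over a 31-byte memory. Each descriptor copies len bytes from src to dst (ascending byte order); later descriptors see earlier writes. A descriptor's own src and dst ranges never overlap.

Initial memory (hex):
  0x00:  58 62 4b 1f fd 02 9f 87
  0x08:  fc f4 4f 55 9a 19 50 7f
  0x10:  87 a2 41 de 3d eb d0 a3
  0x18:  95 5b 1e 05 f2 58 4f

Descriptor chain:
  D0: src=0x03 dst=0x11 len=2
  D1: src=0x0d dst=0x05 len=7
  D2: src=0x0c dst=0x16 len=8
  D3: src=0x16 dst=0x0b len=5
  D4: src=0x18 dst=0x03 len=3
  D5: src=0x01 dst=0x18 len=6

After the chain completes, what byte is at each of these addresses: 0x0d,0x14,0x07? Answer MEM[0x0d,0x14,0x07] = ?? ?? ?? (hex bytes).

#0 dst[0x11+2] := {0x1f,0xfd}
#1 dst[0x05+7] := {0x19,0x50,0x7f,0x87,0x1f,0xfd,0xde}
#2 dst[0x16+8] := {0x9a,0x19,0x50,0x7f,0x87,0x1f,0xfd,0xde}
#3 dst[0x0b+5] := {0x9a,0x19,0x50,0x7f,0x87}
#4 dst[0x03+3] := {0x50,0x7f,0x87}
#5 dst[0x18+6] := {0x62,0x4b,0x50,0x7f,0x87,0x50}
query mem[0x0d]=0x50, mem[0x14]=0x3d, mem[0x07]=0x7f

MEM[0x0d,0x14,0x07] = 50 3d 7f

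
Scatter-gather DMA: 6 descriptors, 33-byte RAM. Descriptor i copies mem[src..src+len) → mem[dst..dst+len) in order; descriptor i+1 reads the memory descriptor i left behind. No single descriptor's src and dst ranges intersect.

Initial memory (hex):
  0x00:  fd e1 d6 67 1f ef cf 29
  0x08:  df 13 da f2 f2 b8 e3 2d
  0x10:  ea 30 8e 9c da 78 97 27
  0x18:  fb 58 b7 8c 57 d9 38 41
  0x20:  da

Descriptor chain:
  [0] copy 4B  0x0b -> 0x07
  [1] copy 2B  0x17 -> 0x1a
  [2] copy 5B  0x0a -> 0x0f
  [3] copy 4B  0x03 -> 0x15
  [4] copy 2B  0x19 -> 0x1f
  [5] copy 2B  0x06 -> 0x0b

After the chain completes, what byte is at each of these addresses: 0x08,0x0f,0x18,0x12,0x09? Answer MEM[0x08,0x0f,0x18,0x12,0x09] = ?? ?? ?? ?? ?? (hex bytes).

MEM[0x08,0x0f,0x18,0x12,0x09] = f2 e3 cf b8 b8

D0: mem[0x07..0x0a] <- [f2 f2 b8 e3]
D1: mem[0x1a..0x1b] <- [27 fb]
D2: mem[0x0f..0x13] <- [e3 f2 f2 b8 e3]
D3: mem[0x15..0x18] <- [67 1f ef cf]
D4: mem[0x1f..0x20] <- [58 27]
D5: mem[0x0b..0x0c] <- [cf f2]
query mem[0x08]=0xf2, mem[0x0f]=0xe3, mem[0x18]=0xcf, mem[0x12]=0xb8, mem[0x09]=0xb8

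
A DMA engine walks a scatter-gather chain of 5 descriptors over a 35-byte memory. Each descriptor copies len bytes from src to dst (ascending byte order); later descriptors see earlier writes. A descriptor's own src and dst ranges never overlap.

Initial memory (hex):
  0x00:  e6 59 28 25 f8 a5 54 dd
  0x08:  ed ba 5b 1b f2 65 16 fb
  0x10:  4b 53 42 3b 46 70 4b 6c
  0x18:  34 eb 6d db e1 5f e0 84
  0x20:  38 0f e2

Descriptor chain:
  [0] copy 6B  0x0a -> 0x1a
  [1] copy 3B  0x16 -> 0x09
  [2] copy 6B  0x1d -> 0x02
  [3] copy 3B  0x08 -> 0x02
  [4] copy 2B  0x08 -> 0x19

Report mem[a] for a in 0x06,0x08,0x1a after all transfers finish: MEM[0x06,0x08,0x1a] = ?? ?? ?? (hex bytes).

  after D0: wrote 6B at 0x1a = 5b1bf26516fb
  after D1: wrote 3B at 0x09 = 4b6c34
  after D2: wrote 6B at 0x02 = 6516fb380fe2
  after D3: wrote 3B at 0x02 = ed4b6c
  after D4: wrote 2B at 0x19 = ed4b
query mem[0x06]=0x0f, mem[0x08]=0xed, mem[0x1a]=0x4b

MEM[0x06,0x08,0x1a] = 0f ed 4b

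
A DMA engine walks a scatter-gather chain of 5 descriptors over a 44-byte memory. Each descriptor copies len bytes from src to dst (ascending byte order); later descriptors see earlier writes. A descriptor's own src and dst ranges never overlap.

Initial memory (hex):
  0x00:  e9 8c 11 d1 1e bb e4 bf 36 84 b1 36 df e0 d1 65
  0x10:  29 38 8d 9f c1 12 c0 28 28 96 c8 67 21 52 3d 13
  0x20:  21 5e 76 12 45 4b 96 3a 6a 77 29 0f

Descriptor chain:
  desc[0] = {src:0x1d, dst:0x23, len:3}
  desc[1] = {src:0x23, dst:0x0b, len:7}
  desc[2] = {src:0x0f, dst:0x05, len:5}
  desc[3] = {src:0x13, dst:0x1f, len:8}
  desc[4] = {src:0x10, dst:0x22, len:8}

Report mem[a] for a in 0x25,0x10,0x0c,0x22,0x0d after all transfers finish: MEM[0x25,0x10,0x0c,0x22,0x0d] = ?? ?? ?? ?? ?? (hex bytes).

MEM[0x25,0x10,0x0c,0x22,0x0d] = 9f 6a 3d 6a 13

  after D0: wrote 3B at 0x23 = 523d13
  after D1: wrote 7B at 0x0b = 523d13963a6a77
  after D2: wrote 5B at 0x05 = 3a6a778d9f
  after D3: wrote 8B at 0x1f = 9fc112c0282896c8
  after D4: wrote 8B at 0x22 = 6a778d9fc112c028
query mem[0x25]=0x9f, mem[0x10]=0x6a, mem[0x0c]=0x3d, mem[0x22]=0x6a, mem[0x0d]=0x13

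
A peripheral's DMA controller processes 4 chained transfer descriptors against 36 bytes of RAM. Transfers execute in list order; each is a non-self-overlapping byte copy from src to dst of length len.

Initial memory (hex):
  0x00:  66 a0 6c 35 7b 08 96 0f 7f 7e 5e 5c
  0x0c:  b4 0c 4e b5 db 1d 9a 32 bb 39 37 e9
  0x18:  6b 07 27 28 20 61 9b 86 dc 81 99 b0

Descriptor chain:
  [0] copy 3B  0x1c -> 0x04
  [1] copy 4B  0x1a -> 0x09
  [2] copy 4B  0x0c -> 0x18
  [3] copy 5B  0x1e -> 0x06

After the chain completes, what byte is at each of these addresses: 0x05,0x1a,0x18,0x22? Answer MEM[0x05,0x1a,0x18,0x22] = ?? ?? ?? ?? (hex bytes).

#0 dst[0x04+3] := {0x20,0x61,0x9b}
#1 dst[0x09+4] := {0x27,0x28,0x20,0x61}
#2 dst[0x18+4] := {0x61,0x0c,0x4e,0xb5}
#3 dst[0x06+5] := {0x9b,0x86,0xdc,0x81,0x99}
query mem[0x05]=0x61, mem[0x1a]=0x4e, mem[0x18]=0x61, mem[0x22]=0x99

MEM[0x05,0x1a,0x18,0x22] = 61 4e 61 99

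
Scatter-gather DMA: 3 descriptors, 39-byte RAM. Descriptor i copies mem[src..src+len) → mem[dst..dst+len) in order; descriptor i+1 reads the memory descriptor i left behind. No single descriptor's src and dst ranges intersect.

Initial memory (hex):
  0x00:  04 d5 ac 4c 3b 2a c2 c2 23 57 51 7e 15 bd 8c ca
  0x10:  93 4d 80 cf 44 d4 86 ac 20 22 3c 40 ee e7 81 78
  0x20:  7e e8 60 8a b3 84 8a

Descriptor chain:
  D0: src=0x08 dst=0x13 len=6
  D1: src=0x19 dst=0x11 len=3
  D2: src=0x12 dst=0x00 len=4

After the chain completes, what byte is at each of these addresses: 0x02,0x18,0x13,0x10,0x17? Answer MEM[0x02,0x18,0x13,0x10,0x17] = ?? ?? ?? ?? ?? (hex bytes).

MEM[0x02,0x18,0x13,0x10,0x17] = 57 bd 40 93 15

[0] 0x08->0x13 len=6 : 23 57 51 7e 15 bd
[1] 0x19->0x11 len=3 : 22 3c 40
[2] 0x12->0x00 len=4 : 3c 40 57 51
query mem[0x02]=0x57, mem[0x18]=0xbd, mem[0x13]=0x40, mem[0x10]=0x93, mem[0x17]=0x15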